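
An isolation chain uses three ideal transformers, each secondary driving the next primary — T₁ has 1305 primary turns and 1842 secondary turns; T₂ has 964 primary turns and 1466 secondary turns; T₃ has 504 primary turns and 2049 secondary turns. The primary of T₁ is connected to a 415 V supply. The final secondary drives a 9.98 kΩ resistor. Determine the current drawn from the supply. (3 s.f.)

I_supply ≈ 3.17 A

Secondary of T₁: V = 415.00 × 1842/1305 = 585.77 V.
Secondary of T₂: V = 585.77 × 1466/964 = 890.81 V.
Secondary of T₃: V = 890.81 × 2049/504 = 3621.6 V.
I_load = 3621.6/9980 = 0.36288 A, so P_out = 3621.6 × 0.36288 = 1314.2 W.
All ideal ⇒ P_in = P_out, so I_supply = 1314.2/415 = 3.17 A.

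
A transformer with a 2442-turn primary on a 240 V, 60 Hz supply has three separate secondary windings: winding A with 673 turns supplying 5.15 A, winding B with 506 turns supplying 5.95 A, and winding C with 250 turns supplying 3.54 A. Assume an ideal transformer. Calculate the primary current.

I_p ≈ 3.01 A

V_A = 240 × 673/2442 = 66.143 V; V_B = 240 × 506/2442 = 49.730 V; V_C = 240 × 250/2442 = 24.570 V.
P_out = V_A I_A + V_B I_B + V_C I_C = 66.143×5.15 + 49.730×5.95 + 24.570×3.54 = 340.63 + 295.89 + 86.978 = 723.50 W.
Ideal ⇒ P_in = P_out, so I_p = P_out/V_p = 723.50/240 = 3.01 A.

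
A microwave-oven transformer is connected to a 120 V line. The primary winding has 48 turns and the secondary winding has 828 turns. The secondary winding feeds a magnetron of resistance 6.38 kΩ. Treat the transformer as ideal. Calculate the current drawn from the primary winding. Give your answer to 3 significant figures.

I_p ≈ 5.60 A

V_s = V_p × N_s/N_p = 120 × 828/48 = 2070.0 V.
I_s = V_s/R = 2070.0/6380 = 0.32445 A.
For an ideal transformer I_p N_p = I_s N_s, so I_p = 0.32445 × 828/48 = 5.60 A.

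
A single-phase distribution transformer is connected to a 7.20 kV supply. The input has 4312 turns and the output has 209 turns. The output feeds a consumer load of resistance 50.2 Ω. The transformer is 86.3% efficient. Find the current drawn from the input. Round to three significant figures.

I_in ≈ 0.390 A

V_out = 7200 × 209/4312 = 348.98 V.
I_out = V_out/R = 348.98/50.2 = 6.9518 A.
P_out = V_out I_out = 348.98 × 6.9518 = 2426.0 W.
P_in = P_out/η = 2426.0/0.863 = 2811.2 W.
I_in = P_in/V_in = 2811.2/7200 = 0.390 A.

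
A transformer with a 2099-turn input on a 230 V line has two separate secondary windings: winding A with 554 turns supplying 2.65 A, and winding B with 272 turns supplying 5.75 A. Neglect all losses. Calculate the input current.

V_A = 230 × 554/2099 = 60.705 V; V_B = 230 × 272/2099 = 29.805 V.
P_out = V_A I_A + V_B I_B = 60.705×2.65 + 29.805×5.75 = 160.87 + 171.38 = 332.25 W.
Ideal ⇒ P_in = P_out, so I_in = P_out/V_in = 332.25/230 = 1.44 A.

I_in ≈ 1.44 A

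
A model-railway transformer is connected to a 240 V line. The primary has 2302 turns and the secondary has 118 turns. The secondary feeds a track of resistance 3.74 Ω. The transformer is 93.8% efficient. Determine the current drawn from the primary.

V_s = 240 × 118/2302 = 12.302 V.
I_s = V_s/R = 12.302/3.74 = 3.2894 A.
P_out = V_s I_s = 12.302 × 3.2894 = 40.467 W.
P_in = P_out/η = 40.467/0.938 = 43.142 W.
I_p = P_in/V_p = 43.142/240 = 0.180 A.

I_p ≈ 0.180 A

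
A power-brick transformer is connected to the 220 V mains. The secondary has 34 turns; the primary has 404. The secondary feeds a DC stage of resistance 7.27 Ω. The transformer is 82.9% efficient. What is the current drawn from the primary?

I_p ≈ 0.259 A

V_s = 220 × 34/404 = 18.515 V.
I_s = V_s/R = 18.515/7.27 = 2.5467 A.
P_out = V_s I_s = 18.515 × 2.5467 = 47.153 W.
P_in = P_out/η = 47.153/0.829 = 56.879 W.
I_p = P_in/V_p = 56.879/220 = 0.259 A.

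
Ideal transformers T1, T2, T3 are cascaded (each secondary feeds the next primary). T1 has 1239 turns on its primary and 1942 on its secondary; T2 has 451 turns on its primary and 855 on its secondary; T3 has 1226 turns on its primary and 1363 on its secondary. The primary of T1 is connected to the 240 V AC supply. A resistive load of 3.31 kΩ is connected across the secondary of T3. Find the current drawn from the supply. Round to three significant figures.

I_supply ≈ 0.791 A

After T1: V = 240.00 × 1942/1239 = 376.17 V.
After T2: V = 376.17 × 855/451 = 713.15 V.
After T3: V = 713.15 × 1363/1226 = 792.84 V.
I_load = 792.84/3310 = 0.23953 A, so P_out = 792.84 × 0.23953 = 189.91 W.
All ideal ⇒ P_in = P_out, so I_supply = 189.91/240 = 0.791 A.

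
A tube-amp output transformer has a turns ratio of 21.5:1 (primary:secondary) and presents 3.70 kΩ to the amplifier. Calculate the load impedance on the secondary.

Z_s = Z_p/(N_p/N_s)² = 3700/21.5² = 8.00 Ω.

Z_s ≈ 8.00 Ω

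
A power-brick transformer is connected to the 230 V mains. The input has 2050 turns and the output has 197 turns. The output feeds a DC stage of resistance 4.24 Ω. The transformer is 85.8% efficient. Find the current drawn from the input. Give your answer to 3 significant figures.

V_out = 230 × 197/2050 = 22.102 V.
I_out = V_out/R = 22.102/4.24 = 5.2128 A.
P_out = V_out I_out = 22.102 × 5.2128 = 115.22 W.
P_in = P_out/η = 115.22/0.858 = 134.28 W.
I_in = P_in/V_in = 134.28/230 = 0.584 A.

I_in ≈ 0.584 A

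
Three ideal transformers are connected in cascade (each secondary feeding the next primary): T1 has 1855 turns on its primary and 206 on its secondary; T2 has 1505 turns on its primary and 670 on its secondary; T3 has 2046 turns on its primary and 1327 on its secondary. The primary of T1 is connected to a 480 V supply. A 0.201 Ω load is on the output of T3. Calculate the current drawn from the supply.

Secondary of T1: V = 480.00 × 206/1855 = 53.305 V.
Secondary of T2: V = 53.305 × 670/1505 = 23.730 V.
Secondary of T3: V = 23.730 × 1327/2046 = 15.391 V.
I_load = 15.391/0.201 = 76.572 A, so P_out = 15.391 × 76.572 = 1178.5 W.
All ideal ⇒ P_in = P_out, so I_supply = 1178.5/480 = 2.46 A.

I_supply ≈ 2.46 A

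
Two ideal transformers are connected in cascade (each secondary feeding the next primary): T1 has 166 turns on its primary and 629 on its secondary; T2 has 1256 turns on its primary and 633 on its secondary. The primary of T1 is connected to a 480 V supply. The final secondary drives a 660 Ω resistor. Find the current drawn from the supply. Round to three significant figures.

I_supply ≈ 2.65 A

Secondary of T1: V = 480.00 × 629/166 = 1818.8 V.
Secondary of T2: V = 1818.8 × 633/1256 = 916.64 V.
I_load = 916.64/660 = 1.3888 A, so P_out = 916.64 × 1.3888 = 1273.1 W.
All ideal ⇒ P_in = P_out, so I_supply = 1273.1/480 = 2.65 A.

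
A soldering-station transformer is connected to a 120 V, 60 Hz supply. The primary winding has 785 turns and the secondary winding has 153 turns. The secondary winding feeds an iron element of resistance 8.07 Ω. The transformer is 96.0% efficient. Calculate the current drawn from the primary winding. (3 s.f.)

V_s = 120 × 153/785 = 23.389 V.
I_s = V_s/R = 23.389/8.07 = 2.8982 A.
P_out = V_s I_s = 23.389 × 2.8982 = 67.785 W.
P_in = P_out/η = 67.785/0.960 = 70.609 W.
I_p = P_in/V_p = 70.609/120 = 0.588 A.

I_p ≈ 0.588 A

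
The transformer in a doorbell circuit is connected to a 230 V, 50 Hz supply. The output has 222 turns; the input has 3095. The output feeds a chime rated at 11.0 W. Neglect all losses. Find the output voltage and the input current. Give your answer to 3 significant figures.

V_out ≈ 16.5 V, I_in ≈ 0.0478 A

V_out = V_in × N_out/N_in = 230 × 222/3095 = 16.498 V.
I_out = P/V_out = 11.0/16.498 = 0.66676 A.
I_in = I_out × N_out/N_in = 0.66676 × 222/3095 = 0.0478 A.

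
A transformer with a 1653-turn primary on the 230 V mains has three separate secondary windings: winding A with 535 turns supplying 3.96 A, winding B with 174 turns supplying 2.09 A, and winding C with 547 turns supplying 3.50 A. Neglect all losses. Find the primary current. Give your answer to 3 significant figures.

I_p ≈ 2.66 A

V_A = 230 × 535/1653 = 74.440 V; V_B = 230 × 174/1653 = 24.211 V; V_C = 230 × 547/1653 = 76.110 V.
P_out = V_A I_A + V_B I_B + V_C I_C = 74.440×3.96 + 24.211×2.09 + 76.110×3.50 = 294.78 + 50.600 + 266.39 = 611.77 W.
Ideal ⇒ P_in = P_out, so I_p = P_out/V_p = 611.77/230 = 2.66 A.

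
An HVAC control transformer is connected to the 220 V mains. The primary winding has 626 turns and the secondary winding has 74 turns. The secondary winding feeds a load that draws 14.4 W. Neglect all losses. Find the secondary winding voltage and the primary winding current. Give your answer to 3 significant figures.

V_s = V_p × N_s/N_p = 220 × 74/626 = 26.006 V.
I_s = P/V_s = 14.4/26.006 = 0.55371 A.
I_p = I_s × N_s/N_p = 0.55371 × 74/626 = 0.0655 A.

V_s ≈ 26.0 V, I_p ≈ 0.0655 A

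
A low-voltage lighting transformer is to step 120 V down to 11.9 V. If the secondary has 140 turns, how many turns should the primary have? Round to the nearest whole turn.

N_p = 1412 turns

N_p/N_s = V_p/V_s, so N_p = 140 × 120/11.9 = 1411.8 ≈ 1412 turns.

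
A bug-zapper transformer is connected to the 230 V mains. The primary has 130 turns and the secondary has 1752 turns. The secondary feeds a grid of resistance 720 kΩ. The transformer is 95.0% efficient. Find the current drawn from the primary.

I_p ≈ 0.0611 A

V_s = 230 × 1752/130 = 3099.7 V.
I_s = V_s/R = 3099.7/720000 = 0.0043051 A.
P_out = V_s I_s = 3099.7 × 0.0043051 = 13.345 W.
P_in = P_out/η = 13.345/0.950 = 14.047 W.
I_p = P_in/V_p = 14.047/230 = 0.0611 A.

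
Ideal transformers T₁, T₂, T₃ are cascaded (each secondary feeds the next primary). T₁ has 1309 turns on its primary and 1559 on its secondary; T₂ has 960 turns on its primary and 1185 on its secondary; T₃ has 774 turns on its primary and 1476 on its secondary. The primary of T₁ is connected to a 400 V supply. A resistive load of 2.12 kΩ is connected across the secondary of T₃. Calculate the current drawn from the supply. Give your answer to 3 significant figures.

After T₁: V = 400.00 × 1559/1309 = 476.39 V.
After T₂: V = 476.39 × 1185/960 = 588.05 V.
After T₃: V = 588.05 × 1476/774 = 1121.4 V.
I_load = 1121.4/2120 = 0.52896 A, so P_out = 1121.4 × 0.52896 = 593.17 W.
All ideal ⇒ P_in = P_out, so I_supply = 593.17/400 = 1.48 A.

I_supply ≈ 1.48 A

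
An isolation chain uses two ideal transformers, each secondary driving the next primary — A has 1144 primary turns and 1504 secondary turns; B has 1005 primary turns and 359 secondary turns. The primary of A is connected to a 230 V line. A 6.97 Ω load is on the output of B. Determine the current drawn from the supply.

After A: V = 230.00 × 1504/1144 = 302.38 V.
After B: V = 302.38 × 359/1005 = 108.01 V.
I_load = 108.01/6.97 = 15.497 A, so P_out = 108.01 × 15.497 = 1673.9 W.
All ideal ⇒ P_in = P_out, so I_supply = 1673.9/230 = 7.28 A.

I_supply ≈ 7.28 A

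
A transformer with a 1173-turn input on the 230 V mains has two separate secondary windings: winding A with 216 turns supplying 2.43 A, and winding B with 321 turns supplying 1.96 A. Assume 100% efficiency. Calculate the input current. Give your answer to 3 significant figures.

I_in ≈ 0.984 A

V_A = 230 × 216/1173 = 42.353 V; V_B = 230 × 321/1173 = 62.941 V.
P_out = V_A I_A + V_B I_B = 42.353×2.43 + 62.941×1.96 = 102.92 + 123.36 = 226.28 W.
Ideal ⇒ P_in = P_out, so I_in = P_out/V_in = 226.28/230 = 0.984 A.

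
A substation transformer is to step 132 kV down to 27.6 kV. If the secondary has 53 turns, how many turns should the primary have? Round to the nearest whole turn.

N_p = 253 turns

N_p/N_s = V_p/V_s, so N_p = 53 × 132000/27600 = 253.5 ≈ 253 turns.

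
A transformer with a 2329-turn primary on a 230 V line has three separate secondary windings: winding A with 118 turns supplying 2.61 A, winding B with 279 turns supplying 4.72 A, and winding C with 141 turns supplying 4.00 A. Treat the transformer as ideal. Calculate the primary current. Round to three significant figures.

V_A = 230 × 118/2329 = 11.653 V; V_B = 230 × 279/2329 = 27.553 V; V_C = 230 × 141/2329 = 13.924 V.
P_out = V_A I_A + V_B I_B + V_C I_C = 11.653×2.61 + 27.553×4.72 + 13.924×4.00 = 30.415 + 130.05 + 55.698 = 216.16 W.
Ideal ⇒ P_in = P_out, so I_p = P_out/V_p = 216.16/230 = 0.940 A.

I_p ≈ 0.940 A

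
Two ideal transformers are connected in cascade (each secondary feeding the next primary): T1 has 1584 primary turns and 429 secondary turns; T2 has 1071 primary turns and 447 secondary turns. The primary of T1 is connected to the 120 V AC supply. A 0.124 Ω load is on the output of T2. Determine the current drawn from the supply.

After T1: V = 120.00 × 429/1584 = 32.500 V.
After T2: V = 32.500 × 447/1071 = 13.564 V.
I_load = 13.564/0.124 = 109.39 A, so P_out = 13.564 × 109.39 = 1483.8 W.
All ideal ⇒ P_in = P_out, so I_supply = 1483.8/120 = 12.4 A.

I_supply ≈ 12.4 A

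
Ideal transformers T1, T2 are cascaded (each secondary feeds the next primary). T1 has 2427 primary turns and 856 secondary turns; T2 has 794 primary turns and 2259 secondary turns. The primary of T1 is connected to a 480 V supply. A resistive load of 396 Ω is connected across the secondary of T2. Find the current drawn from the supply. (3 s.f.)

Secondary of T1: V = 480.00 × 856/2427 = 169.30 V.
Secondary of T2: V = 169.30 × 2259/794 = 481.66 V.
I_load = 481.66/396 = 1.2163 A, so P_out = 481.66 × 1.2163 = 585.85 W.
All ideal ⇒ P_in = P_out, so I_supply = 585.85/480 = 1.22 A.

I_supply ≈ 1.22 A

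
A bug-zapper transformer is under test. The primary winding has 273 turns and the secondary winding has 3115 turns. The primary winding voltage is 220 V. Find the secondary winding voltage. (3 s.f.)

V_s/V_p = N_s/N_p, so V_s = 220 × 3115/273 = 2510 V.

V_s ≈ 2510 V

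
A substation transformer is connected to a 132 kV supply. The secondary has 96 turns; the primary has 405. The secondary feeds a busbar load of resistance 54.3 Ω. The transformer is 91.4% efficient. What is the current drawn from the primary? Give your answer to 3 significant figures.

I_p ≈ 149 A

V_s = 132000 × 96/405 = 31289 V.
I_s = V_s/R = 31289/54.3 = 576.22 A.
P_out = V_s I_s = 31289 × 576.22 = 1.8029×10^7 W.
P_in = P_out/η = 1.8029×10^7/0.914 = 1.9726×10^7 W.
I_p = P_in/V_p = 1.9726×10^7/132000 = 149 A.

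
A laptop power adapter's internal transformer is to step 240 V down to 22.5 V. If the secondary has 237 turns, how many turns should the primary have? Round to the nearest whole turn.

N_p = 2528 turns

N_p/N_s = V_p/V_s, so N_p = 237 × 240/22.5 = 2528.0 ≈ 2528 turns.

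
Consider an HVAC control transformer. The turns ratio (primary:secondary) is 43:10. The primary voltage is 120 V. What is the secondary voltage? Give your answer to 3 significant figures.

V_s/V_p = N_s/N_p, so V_s = 120 × 10/43 = 27.9 V.

V_s ≈ 27.9 V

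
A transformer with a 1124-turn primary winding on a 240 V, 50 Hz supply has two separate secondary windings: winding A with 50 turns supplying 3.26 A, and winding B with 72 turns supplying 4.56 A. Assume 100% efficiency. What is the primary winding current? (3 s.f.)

I_p ≈ 0.437 A

V_A = 240 × 50/1124 = 10.676 V; V_B = 240 × 72/1124 = 15.374 V.
P_out = V_A I_A + V_B I_B = 10.676×3.26 + 15.374×4.56 = 34.804 + 70.104 = 104.91 W.
Ideal ⇒ P_in = P_out, so I_p = P_out/V_p = 104.91/240 = 0.437 A.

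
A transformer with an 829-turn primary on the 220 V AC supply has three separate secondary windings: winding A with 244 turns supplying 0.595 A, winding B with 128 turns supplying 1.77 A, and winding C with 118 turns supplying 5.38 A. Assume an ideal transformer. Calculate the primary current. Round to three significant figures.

I_p ≈ 1.21 A

V_A = 220 × 244/829 = 64.753 V; V_B = 220 × 128/829 = 33.969 V; V_C = 220 × 118/829 = 31.315 V.
P_out = V_A I_A + V_B I_B + V_C I_C = 64.753×0.595 + 33.969×1.77 + 31.315×5.38 = 38.528 + 60.124 + 168.47 = 267.13 W.
Ideal ⇒ P_in = P_out, so I_p = P_out/V_p = 267.13/220 = 1.21 A.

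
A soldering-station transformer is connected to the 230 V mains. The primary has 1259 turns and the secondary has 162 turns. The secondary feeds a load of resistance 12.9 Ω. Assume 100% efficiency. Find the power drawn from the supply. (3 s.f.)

P ≈ 67.9 W

V_s = V_p × N_s/N_p = 230 × 162/1259 = 29.595 V.
I_s = V_s/R = 29.595/12.9 = 2.2942 A.
I_p = I_s × N_s/N_p = 2.2942 × 162/1259 = 0.29520 A.
P = V_p I_p = 230 × 0.29520 = 67.9 W.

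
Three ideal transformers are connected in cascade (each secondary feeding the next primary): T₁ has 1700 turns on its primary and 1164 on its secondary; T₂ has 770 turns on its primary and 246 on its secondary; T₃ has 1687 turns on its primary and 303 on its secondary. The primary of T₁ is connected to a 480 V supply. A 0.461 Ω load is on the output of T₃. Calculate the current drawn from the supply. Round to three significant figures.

Secondary of T₁: V = 480.00 × 1164/1700 = 328.66 V.
Secondary of T₂: V = 328.66 × 246/770 = 105.00 V.
Secondary of T₃: V = 105.00 × 303/1687 = 18.859 V.
I_load = 18.859/0.461 = 40.909 A, so P_out = 18.859 × 40.909 = 771.50 W.
All ideal ⇒ P_in = P_out, so I_supply = 771.50/480 = 1.61 A.

I_supply ≈ 1.61 A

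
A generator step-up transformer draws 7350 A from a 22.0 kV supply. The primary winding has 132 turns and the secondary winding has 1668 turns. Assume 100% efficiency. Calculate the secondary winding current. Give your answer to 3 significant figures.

I_s ≈ 582 A

I_s/I_p = N_p/N_s, so I_s = 7350 × 132/1668 = 582 A.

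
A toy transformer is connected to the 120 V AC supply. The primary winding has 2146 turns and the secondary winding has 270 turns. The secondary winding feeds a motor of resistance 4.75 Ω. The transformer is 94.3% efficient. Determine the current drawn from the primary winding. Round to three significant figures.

V_s = 120 × 270/2146 = 15.098 V.
I_s = V_s/R = 15.098/4.75 = 3.1785 A.
P_out = V_s I_s = 15.098 × 3.1785 = 47.988 W.
P_in = P_out/η = 47.988/0.943 = 50.889 W.
I_p = P_in/V_p = 50.889/120 = 0.424 A.

I_p ≈ 0.424 A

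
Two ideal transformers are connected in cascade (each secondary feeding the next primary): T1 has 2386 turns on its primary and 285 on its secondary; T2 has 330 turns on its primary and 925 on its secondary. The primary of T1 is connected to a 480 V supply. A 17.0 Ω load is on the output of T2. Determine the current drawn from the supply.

Secondary of T1: V = 480.00 × 285/2386 = 57.334 V.
Secondary of T2: V = 57.334 × 925/330 = 160.71 V.
I_load = 160.71/17.0 = 9.4535 A, so P_out = 160.71 × 9.4535 = 1519.3 W.
All ideal ⇒ P_in = P_out, so I_supply = 1519.3/480 = 3.17 A.

I_supply ≈ 3.17 A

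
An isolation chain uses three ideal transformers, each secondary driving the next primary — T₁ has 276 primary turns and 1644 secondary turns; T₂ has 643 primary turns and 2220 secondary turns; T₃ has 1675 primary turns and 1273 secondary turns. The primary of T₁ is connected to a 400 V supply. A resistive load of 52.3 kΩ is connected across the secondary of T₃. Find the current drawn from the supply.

Secondary of T₁: V = 400.00 × 1644/276 = 2382.6 V.
Secondary of T₂: V = 2382.6 × 2220/643 = 8226.1 V.
Secondary of T₃: V = 8226.1 × 1273/1675 = 6251.8 V.
I_load = 6251.8/52300 = 0.11954 A, so P_out = 6251.8 × 0.11954 = 747.33 W.
All ideal ⇒ P_in = P_out, so I_supply = 747.33/400 = 1.87 A.

I_supply ≈ 1.87 A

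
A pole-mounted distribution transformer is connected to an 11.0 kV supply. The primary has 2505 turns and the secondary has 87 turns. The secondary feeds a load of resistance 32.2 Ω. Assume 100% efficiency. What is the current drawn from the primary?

V_s = V_p × N_s/N_p = 11000 × 87/2505 = 382.04 V.
I_s = V_s/R = 382.04/32.2 = 11.864 A.
For an ideal transformer I_p N_p = I_s N_s, so I_p = 11.864 × 87/2505 = 0.412 A.

I_p ≈ 0.412 A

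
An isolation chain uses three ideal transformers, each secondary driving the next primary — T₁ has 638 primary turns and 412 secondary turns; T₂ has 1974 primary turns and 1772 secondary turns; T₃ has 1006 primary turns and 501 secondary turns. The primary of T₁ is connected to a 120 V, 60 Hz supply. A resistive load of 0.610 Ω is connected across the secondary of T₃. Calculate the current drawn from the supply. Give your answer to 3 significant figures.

After T₁: V = 120.00 × 412/638 = 77.492 V.
After T₂: V = 77.492 × 1772/1974 = 69.562 V.
After T₃: V = 69.562 × 501/1006 = 34.643 V.
I_load = 34.643/0.610 = 56.792 A, so P_out = 34.643 × 56.792 = 1967.4 W.
All ideal ⇒ P_in = P_out, so I_supply = 1967.4/120 = 16.4 A.

I_supply ≈ 16.4 A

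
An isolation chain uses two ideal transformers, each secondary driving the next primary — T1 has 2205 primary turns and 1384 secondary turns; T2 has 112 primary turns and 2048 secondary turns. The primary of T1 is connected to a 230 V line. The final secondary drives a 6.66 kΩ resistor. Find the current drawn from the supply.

I_supply ≈ 4.55 A

Secondary of T1: V = 230.00 × 1384/2205 = 144.36 V.
Secondary of T2: V = 144.36 × 2048/112 = 2639.8 V.
I_load = 2639.8/6660 = 0.39636 A, so P_out = 2639.8 × 0.39636 = 1046.3 W.
All ideal ⇒ P_in = P_out, so I_supply = 1046.3/230 = 4.55 A.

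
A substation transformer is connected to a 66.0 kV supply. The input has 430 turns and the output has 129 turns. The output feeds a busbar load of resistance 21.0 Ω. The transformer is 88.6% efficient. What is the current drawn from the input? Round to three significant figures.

V_out = 66000 × 129/430 = 19800 V.
I_out = V_out/R = 19800/21.0 = 942.86 A.
P_out = V_out I_out = 19800 × 942.86 = 1.8669×10^7 W.
P_in = P_out/η = 1.8669×10^7/0.886 = 2.1071×10^7 W.
I_in = P_in/V_in = 2.1071×10^7/66000 = 319 A.

I_in ≈ 319 A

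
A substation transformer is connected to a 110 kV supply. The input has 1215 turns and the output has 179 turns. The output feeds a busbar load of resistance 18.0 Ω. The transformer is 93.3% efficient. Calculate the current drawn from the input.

I_in ≈ 142 A

V_out = 110000 × 179/1215 = 16206 V.
I_out = V_out/R = 16206/18.0 = 900.32 A.
P_out = V_out I_out = 16206 × 900.32 = 1.4590×10^7 W.
P_in = P_out/η = 1.4590×10^7/0.933 = 1.5638×10^7 W.
I_in = P_in/V_in = 1.5638×10^7/110000 = 142 A.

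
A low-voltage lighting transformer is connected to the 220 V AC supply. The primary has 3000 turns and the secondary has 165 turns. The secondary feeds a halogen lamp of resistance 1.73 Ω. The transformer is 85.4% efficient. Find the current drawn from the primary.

V_s = 220 × 165/3000 = 12.100 V.
I_s = V_s/R = 12.100/1.73 = 6.9942 A.
P_out = V_s I_s = 12.100 × 6.9942 = 84.630 W.
P_in = P_out/η = 84.630/0.854 = 99.098 W.
I_p = P_in/V_p = 99.098/220 = 0.450 A.

I_p ≈ 0.450 A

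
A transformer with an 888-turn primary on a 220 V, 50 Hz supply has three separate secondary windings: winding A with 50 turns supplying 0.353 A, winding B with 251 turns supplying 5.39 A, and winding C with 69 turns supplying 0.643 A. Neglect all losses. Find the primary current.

I_p ≈ 1.59 A

V_A = 220 × 50/888 = 12.387 V; V_B = 220 × 251/888 = 62.185 V; V_C = 220 × 69/888 = 17.095 V.
P_out = V_A I_A + V_B I_B + V_C I_C = 12.387×0.353 + 62.185×5.39 + 17.095×0.643 = 4.3727 + 335.18 + 10.992 = 350.54 W.
Ideal ⇒ P_in = P_out, so I_p = P_out/V_p = 350.54/220 = 1.59 A.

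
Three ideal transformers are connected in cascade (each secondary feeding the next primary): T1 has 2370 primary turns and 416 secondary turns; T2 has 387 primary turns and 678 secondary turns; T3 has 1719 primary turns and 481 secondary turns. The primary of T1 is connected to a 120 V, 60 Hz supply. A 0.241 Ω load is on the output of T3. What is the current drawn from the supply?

After T1: V = 120.00 × 416/2370 = 21.063 V.
After T2: V = 21.063 × 678/387 = 36.902 V.
After T3: V = 36.902 × 481/1719 = 10.326 V.
I_load = 10.326/0.241 = 42.845 A, so P_out = 10.326 × 42.845 = 442.40 W.
All ideal ⇒ P_in = P_out, so I_supply = 442.40/120 = 3.69 A.

I_supply ≈ 3.69 A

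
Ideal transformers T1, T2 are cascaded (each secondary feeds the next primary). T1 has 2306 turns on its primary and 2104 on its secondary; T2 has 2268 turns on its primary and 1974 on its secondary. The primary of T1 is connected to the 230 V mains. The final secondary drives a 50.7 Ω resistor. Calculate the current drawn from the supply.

I_supply ≈ 2.86 A

After T1: V = 230.00 × 2104/2306 = 209.85 V.
After T2: V = 209.85 × 1974/2268 = 182.65 V.
I_load = 182.65/50.7 = 3.6026 A, so P_out = 182.65 × 3.6026 = 658.00 W.
All ideal ⇒ P_in = P_out, so I_supply = 658.00/230 = 2.86 A.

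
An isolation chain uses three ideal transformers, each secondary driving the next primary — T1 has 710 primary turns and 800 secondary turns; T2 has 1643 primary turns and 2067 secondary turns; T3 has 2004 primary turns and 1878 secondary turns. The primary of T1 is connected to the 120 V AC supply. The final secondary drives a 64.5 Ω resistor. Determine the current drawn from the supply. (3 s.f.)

I_supply ≈ 3.28 A

After T1: V = 120.00 × 800/710 = 135.21 V.
After T2: V = 135.21 × 2067/1643 = 170.10 V.
After T3: V = 170.10 × 1878/2004 = 159.41 V.
I_load = 159.41/64.5 = 2.4715 A, so P_out = 159.41 × 2.4715 = 393.97 W.
All ideal ⇒ P_in = P_out, so I_supply = 393.97/120 = 3.28 A.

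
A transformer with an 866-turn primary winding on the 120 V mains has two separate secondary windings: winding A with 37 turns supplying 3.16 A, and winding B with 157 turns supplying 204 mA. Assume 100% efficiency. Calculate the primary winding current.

I_p ≈ 0.172 A

V_A = 120 × 37/866 = 5.1270 V; V_B = 120 × 157/866 = 21.755 V.
P_out = V_A I_A + V_B I_B = 5.1270×3.16 + 21.755×0.204 = 16.201 + 4.4381 = 20.639 W.
Ideal ⇒ P_in = P_out, so I_p = P_out/V_p = 20.639/120 = 0.172 A.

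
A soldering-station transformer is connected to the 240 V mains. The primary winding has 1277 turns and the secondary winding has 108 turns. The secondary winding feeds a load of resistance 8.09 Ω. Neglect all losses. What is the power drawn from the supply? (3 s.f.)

P ≈ 50.9 W

V_s = V_p × N_s/N_p = 240 × 108/1277 = 20.298 V.
I_s = V_s/R = 20.298/8.09 = 2.5090 A.
I_p = I_s × N_s/N_p = 2.5090 × 108/1277 = 0.21219 A.
P = V_p I_p = 240 × 0.21219 = 50.9 W.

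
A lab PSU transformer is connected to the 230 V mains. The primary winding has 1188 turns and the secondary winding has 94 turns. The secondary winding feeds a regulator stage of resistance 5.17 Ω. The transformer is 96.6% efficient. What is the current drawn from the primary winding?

I_p ≈ 0.288 A

V_s = 230 × 94/1188 = 18.199 V.
I_s = V_s/R = 18.199/5.17 = 3.5200 A.
P_out = V_s I_s = 18.199 × 3.5200 = 64.060 W.
P_in = P_out/η = 64.060/0.966 = 66.315 W.
I_p = P_in/V_p = 66.315/230 = 0.288 A.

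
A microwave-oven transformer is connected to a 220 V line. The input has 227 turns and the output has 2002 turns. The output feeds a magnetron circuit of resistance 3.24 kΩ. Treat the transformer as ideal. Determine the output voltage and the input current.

V_out = V_in × N_out/N_in = 220 × 2002/227 = 1940.3 V.
I_out = V_out/R = 1940.3/3240 = 0.59885 A.
I_in = I_out × N_out/N_in = 0.59885 × 2002/227 = 5.28 A.

V_out ≈ 1940 V, I_in ≈ 5.28 A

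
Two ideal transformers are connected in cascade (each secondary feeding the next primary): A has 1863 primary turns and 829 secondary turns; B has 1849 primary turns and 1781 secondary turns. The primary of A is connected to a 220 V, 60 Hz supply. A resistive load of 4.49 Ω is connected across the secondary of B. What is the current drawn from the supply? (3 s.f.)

After A: V = 220.00 × 829/1863 = 97.896 V.
After B: V = 97.896 × 1781/1849 = 94.296 V.
I_load = 94.296/4.49 = 21.001 A, so P_out = 94.296 × 21.001 = 1980.3 W.
All ideal ⇒ P_in = P_out, so I_supply = 1980.3/220 = 9.00 A.

I_supply ≈ 9.00 A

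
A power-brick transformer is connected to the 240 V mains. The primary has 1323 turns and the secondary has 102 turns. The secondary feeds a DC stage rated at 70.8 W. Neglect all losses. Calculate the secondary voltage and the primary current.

V_s ≈ 18.5 V, I_p ≈ 0.295 A

V_s = V_p × N_s/N_p = 240 × 102/1323 = 18.503 V.
I_s = P/V_s = 70.8/18.503 = 3.8263 A.
I_p = I_s × N_s/N_p = 3.8263 × 102/1323 = 0.295 A.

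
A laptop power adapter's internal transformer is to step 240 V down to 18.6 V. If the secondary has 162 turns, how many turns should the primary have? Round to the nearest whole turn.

N_p/N_s = V_p/V_s, so N_p = 162 × 240/18.6 = 2090.3 ≈ 2090 turns.

N_p = 2090 turns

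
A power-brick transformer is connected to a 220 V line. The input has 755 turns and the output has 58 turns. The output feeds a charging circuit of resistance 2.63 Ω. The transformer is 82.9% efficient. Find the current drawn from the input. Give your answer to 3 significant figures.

V_out = 220 × 58/755 = 16.901 V.
I_out = V_out/R = 16.901/2.63 = 6.4261 A.
P_out = V_out I_out = 16.901 × 6.4261 = 108.61 W.
P_in = P_out/η = 108.61/0.829 = 131.01 W.
I_in = P_in/V_in = 131.01/220 = 0.595 A.

I_in ≈ 0.595 A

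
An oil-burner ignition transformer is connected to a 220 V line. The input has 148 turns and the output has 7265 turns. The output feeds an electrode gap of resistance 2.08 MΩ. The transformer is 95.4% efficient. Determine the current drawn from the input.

V_out = 220 × 7265/148 = 10799 V.
I_out = V_out/R = 10799/(2.08×10^6) = 0.0051920 A.
P_out = V_out I_out = 10799 × 0.0051920 = 56.070 W.
P_in = P_out/η = 56.070/0.954 = 58.773 W.
I_in = P_in/V_in = 58.773/220 = 0.267 A.

I_in ≈ 0.267 A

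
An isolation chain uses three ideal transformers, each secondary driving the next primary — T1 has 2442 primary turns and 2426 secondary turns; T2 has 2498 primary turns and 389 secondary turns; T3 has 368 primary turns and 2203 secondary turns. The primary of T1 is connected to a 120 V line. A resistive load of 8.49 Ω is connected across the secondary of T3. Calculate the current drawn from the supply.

I_supply ≈ 12.1 A

After T1: V = 120.00 × 2426/2442 = 119.21 V.
After T2: V = 119.21 × 389/2498 = 18.565 V.
After T3: V = 18.565 × 2203/368 = 111.13 V.
I_load = 111.13/8.49 = 13.090 A, so P_out = 111.13 × 13.090 = 1454.8 W.
All ideal ⇒ P_in = P_out, so I_supply = 1454.8/120 = 12.1 A.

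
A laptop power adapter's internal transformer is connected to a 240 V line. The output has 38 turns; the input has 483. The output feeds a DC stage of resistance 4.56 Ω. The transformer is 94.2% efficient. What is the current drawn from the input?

V_out = 240 × 38/483 = 18.882 V.
I_out = V_out/R = 18.882/4.56 = 4.1408 A.
P_out = V_out I_out = 18.882 × 4.1408 = 78.186 W.
P_in = P_out/η = 78.186/0.942 = 83.000 W.
I_in = P_in/V_in = 83.000/240 = 0.346 A.

I_in ≈ 0.346 A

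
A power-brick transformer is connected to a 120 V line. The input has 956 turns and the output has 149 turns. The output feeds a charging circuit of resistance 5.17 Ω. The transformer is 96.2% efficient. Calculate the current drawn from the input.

I_in ≈ 0.586 A

V_out = 120 × 149/956 = 18.703 V.
I_out = V_out/R = 18.703/5.17 = 3.6176 A.
P_out = V_out I_out = 18.703 × 3.6176 = 67.659 W.
P_in = P_out/η = 67.659/0.962 = 70.332 W.
I_in = P_in/V_in = 70.332/120 = 0.586 A.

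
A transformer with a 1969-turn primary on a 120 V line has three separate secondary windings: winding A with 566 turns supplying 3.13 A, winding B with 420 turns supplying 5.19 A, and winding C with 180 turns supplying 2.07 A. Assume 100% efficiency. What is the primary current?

V_A = 120 × 566/1969 = 34.495 V; V_B = 120 × 420/1969 = 25.597 V; V_C = 120 × 180/1969 = 10.970 V.
P_out = V_A I_A + V_B I_B + V_C I_C = 34.495×3.13 + 25.597×5.19 + 10.970×2.07 = 107.97 + 132.85 + 22.708 = 263.52 W.
Ideal ⇒ P_in = P_out, so I_p = P_out/V_p = 263.52/120 = 2.20 A.

I_p ≈ 2.20 A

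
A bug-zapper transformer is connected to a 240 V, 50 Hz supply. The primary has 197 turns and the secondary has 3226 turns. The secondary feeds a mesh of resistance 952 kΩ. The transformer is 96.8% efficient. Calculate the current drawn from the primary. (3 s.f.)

I_p ≈ 0.0698 A

V_s = 240 × 3226/197 = 3930.2 V.
I_s = V_s/R = 3930.2/952000 = 0.0041283 A.
P_out = V_s I_s = 3930.2 × 0.0041283 = 16.225 W.
P_in = P_out/η = 16.225/0.968 = 16.761 W.
I_p = P_in/V_p = 16.761/240 = 0.0698 A.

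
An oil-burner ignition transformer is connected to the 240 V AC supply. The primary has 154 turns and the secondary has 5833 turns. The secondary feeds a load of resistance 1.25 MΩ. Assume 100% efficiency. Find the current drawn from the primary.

I_p ≈ 0.275 A

V_s = V_p × N_s/N_p = 240 × 5833/154 = 9090.4 V.
I_s = V_s/R = 9090.4/(1.25×10^6) = 0.0072723 A.
For an ideal transformer I_p N_p = I_s N_s, so I_p = 0.0072723 × 5833/154 = 0.275 A.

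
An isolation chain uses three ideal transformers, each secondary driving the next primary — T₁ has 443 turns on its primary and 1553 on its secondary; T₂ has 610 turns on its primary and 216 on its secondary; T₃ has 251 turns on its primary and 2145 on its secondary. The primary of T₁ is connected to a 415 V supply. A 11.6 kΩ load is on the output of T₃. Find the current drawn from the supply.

I_supply ≈ 4.03 A

Secondary of T₁: V = 415.00 × 1553/443 = 1454.8 V.
Secondary of T₂: V = 1454.8 × 216/610 = 515.16 V.
Secondary of T₃: V = 515.16 × 2145/251 = 4402.4 V.
I_load = 4402.4/11600 = 0.37952 A, so P_out = 4402.4 × 0.37952 = 1670.8 W.
All ideal ⇒ P_in = P_out, so I_supply = 1670.8/415 = 4.03 A.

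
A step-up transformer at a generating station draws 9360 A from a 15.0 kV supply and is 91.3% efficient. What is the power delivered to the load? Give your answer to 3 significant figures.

P_in = V_p I_p = 15000 × 9360 = 1.4040×10^8 W.
P_out = η P_in = 0.913 × 1.4040×10^8 = 1.28×10^8 W.

P_out ≈ 1.28×10^8 W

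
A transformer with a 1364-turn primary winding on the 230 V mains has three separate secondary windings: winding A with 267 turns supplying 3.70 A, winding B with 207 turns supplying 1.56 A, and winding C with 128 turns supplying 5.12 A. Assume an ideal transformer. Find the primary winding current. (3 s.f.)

I_p ≈ 1.44 A

V_A = 230 × 267/1364 = 45.022 V; V_B = 230 × 207/1364 = 34.905 V; V_C = 230 × 128/1364 = 21.584 V.
P_out = V_A I_A + V_B I_B + V_C I_C = 45.022×3.70 + 34.905×1.56 + 21.584×5.12 = 166.58 + 54.451 + 110.51 = 331.54 W.
Ideal ⇒ P_in = P_out, so I_p = P_out/V_p = 331.54/230 = 1.44 A.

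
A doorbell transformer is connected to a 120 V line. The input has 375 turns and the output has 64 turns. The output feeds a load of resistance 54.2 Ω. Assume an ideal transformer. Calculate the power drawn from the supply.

P ≈ 7.74 W

V_out = V_in × N_out/N_in = 120 × 64/375 = 20.480 V.
I_out = V_out/R = 20.480/54.2 = 0.37786 A.
I_in = I_out × N_out/N_in = 0.37786 × 64/375 = 0.064488 A.
P = V_in I_in = 120 × 0.064488 = 7.74 W.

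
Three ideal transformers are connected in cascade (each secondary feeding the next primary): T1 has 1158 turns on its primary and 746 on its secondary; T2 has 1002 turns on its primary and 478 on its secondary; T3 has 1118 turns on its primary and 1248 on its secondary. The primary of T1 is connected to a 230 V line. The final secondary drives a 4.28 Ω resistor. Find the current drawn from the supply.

Secondary of T1: V = 230.00 × 746/1158 = 148.17 V.
Secondary of T2: V = 148.17 × 478/1002 = 70.684 V.
Secondary of T3: V = 70.684 × 1248/1118 = 78.903 V.
I_load = 78.903/4.28 = 18.435 A, so P_out = 78.903 × 18.435 = 1454.6 W.
All ideal ⇒ P_in = P_out, so I_supply = 1454.6/230 = 6.32 A.

I_supply ≈ 6.32 A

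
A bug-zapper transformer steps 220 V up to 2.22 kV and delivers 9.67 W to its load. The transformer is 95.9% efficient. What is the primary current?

I_p ≈ 0.0458 A

P_in = P_out/η = 9.67/0.959 = 10.083 W.
I_p = P_in/V_p = 10.083/220 = 0.0458 A.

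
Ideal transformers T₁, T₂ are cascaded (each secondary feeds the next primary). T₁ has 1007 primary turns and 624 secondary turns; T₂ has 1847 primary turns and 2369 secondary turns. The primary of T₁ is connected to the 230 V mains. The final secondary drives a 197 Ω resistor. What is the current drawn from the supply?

I_supply ≈ 0.738 A

Secondary of T₁: V = 230.00 × 624/1007 = 142.52 V.
Secondary of T₂: V = 142.52 × 2369/1847 = 182.80 V.
I_load = 182.80/197 = 0.92793 A, so P_out = 182.80 × 0.92793 = 169.63 W.
All ideal ⇒ P_in = P_out, so I_supply = 169.63/230 = 0.738 A.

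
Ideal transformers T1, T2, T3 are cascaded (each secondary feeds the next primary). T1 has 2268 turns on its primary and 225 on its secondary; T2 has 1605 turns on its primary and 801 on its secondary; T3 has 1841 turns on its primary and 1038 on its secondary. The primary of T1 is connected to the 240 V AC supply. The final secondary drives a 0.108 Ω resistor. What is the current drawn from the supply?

Secondary of T1: V = 240.00 × 225/2268 = 23.810 V.
Secondary of T2: V = 23.810 × 801/1605 = 11.883 V.
Secondary of T3: V = 11.883 × 1038/1841 = 6.6996 V.
I_load = 6.6996/0.108 = 62.034 A, so P_out = 6.6996 × 62.034 = 415.60 W.
All ideal ⇒ P_in = P_out, so I_supply = 415.60/240 = 1.73 A.

I_supply ≈ 1.73 A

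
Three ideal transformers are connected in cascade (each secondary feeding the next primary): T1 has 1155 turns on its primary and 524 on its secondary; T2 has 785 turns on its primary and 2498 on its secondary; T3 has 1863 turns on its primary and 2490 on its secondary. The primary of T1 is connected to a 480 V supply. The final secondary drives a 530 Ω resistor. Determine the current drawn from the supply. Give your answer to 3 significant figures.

After T1: V = 480.00 × 524/1155 = 217.77 V.
After T2: V = 217.77 × 2498/785 = 692.97 V.
After T3: V = 692.97 × 2490/1863 = 926.19 V.
I_load = 926.19/530 = 1.7475 A, so P_out = 926.19 × 1.7475 = 1618.5 W.
All ideal ⇒ P_in = P_out, so I_supply = 1618.5/480 = 3.37 A.

I_supply ≈ 3.37 A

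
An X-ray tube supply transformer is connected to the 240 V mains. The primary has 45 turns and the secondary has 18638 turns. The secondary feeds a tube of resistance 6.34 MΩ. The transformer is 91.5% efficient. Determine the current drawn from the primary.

V_s = 240 × 18638/45 = 99403 V.
I_s = V_s/R = 99403/(6.34×10^6) = 0.015679 A.
P_out = V_s I_s = 99403 × 0.015679 = 1558.5 W.
P_in = P_out/η = 1558.5/0.915 = 1703.3 W.
I_p = P_in/V_p = 1703.3/240 = 7.10 A.

I_p ≈ 7.10 A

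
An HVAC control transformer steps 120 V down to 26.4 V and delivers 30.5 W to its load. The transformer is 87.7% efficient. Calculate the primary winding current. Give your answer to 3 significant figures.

I_p ≈ 0.290 A

P_in = P_out/η = 30.5/0.877 = 34.778 W.
I_p = P_in/V_p = 34.778/120 = 0.290 A.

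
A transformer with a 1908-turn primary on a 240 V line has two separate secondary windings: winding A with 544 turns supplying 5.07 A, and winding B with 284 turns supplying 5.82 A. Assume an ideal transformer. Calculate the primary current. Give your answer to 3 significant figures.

V_A = 240 × 544/1908 = 68.428 V; V_B = 240 × 284/1908 = 35.723 V.
P_out = V_A I_A + V_B I_B = 68.428×5.07 + 35.723×5.82 = 346.93 + 207.91 = 554.84 W.
Ideal ⇒ P_in = P_out, so I_p = P_out/V_p = 554.84/240 = 2.31 A.

I_p ≈ 2.31 A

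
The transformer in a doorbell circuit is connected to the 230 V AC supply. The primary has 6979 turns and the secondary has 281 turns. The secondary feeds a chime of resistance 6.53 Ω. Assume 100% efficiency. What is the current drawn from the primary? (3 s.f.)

I_p ≈ 0.0571 A

V_s = V_p × N_s/N_p = 230 × 281/6979 = 9.2606 V.
I_s = V_s/R = 9.2606/6.53 = 1.4182 A.
For an ideal transformer I_p N_p = I_s N_s, so I_p = 1.4182 × 281/6979 = 0.0571 A.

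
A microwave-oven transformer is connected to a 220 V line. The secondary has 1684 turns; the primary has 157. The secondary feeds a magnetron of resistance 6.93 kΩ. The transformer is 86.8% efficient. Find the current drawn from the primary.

V_s = 220 × 1684/157 = 2359.7 V.
I_s = V_s/R = 2359.7/6930 = 0.34051 A.
P_out = V_s I_s = 2359.7 × 0.34051 = 803.52 W.
P_in = P_out/η = 803.52/0.868 = 925.71 W.
I_p = P_in/V_p = 925.71/220 = 4.21 A.

I_p ≈ 4.21 A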